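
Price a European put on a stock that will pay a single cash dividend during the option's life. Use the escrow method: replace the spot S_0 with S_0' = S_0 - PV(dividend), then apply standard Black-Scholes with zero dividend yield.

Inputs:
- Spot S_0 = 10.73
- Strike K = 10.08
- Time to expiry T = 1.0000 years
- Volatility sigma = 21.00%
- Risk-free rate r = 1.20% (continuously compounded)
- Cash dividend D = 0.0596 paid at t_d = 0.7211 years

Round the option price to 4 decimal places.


PV(D) = D * exp(-r * t_d) = 0.0596 * 0.99138413 = 0.05908649
S_0' = S_0 - PV(D) = 10.7300 - 0.05908649 = 10.67091351
d1 = (ln(S_0'/K) + (r + sigma^2/2)*T) / (sigma*sqrt(T)) = 0.43342102
d2 = d1 - sigma*sqrt(T) = 0.22342102
exp(-rT) = 0.98807171
N(-d1) = 0.33235447; N(-d2) = 0.41160392
P = K * exp(-rT) * N(-d2) - S_0' * N(-d1) = 10.0800 * 0.98807171 * 0.41160392 - 10.67091351 * 0.33235447 = 0.5530

Answer: Price = 0.5530


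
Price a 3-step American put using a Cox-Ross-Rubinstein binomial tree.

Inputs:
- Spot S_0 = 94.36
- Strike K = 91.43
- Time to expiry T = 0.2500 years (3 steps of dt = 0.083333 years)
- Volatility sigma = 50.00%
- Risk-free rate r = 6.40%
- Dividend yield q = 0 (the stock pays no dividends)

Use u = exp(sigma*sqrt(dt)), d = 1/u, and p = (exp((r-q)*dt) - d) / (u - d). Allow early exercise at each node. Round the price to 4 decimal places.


dt = T/N = 0.083333
u = exp(sigma*sqrt(dt)) = 1.155274; d = 1/u = 0.865596
p = (exp((r-q)*dt) - d) / (u - d) = 0.482439
Discount per step: exp(-r*dt) = 0.994681
Stock lattice S(k, i) with i counting down-moves:
  k=0: S(0,0) = 94.3600
  k=1: S(1,0) = 109.0117; S(1,1) = 81.6776
  k=2: S(2,0) = 125.9383; S(2,1) = 94.3600; S(2,2) = 70.6998
  k=3: S(3,0) = 145.4933; S(3,1) = 109.0117; S(3,2) = 81.6776; S(3,3) = 61.1974
Terminal payoffs V(N, i) = max(K - S_T, 0):
  V(3,0) = 0.000000; V(3,1) = 0.000000; V(3,2) = 9.752408; V(3,3) = 30.232609
Backward induction: V(k, i) = exp(-r*dt) * [p * V(k+1, i) + (1-p) * V(k+1, i+1)]; then take max(V_cont, immediate exercise) for American.
  V(2,0) = exp(-r*dt) * [p*0.000000 + (1-p)*0.000000] = 0.000000; exercise = 0.000000; V(2,0) = max -> 0.000000
  V(2,1) = exp(-r*dt) * [p*0.000000 + (1-p)*9.752408] = 5.020623; exercise = 0.000000; V(2,1) = max -> 5.020623
  V(2,2) = exp(-r*dt) * [p*9.752408 + (1-p)*30.232609] = 20.243915; exercise = 20.730244; V(2,2) = max -> 20.730244
  V(1,0) = exp(-r*dt) * [p*0.000000 + (1-p)*5.020623] = 2.584659; exercise = 0.000000; V(1,0) = max -> 2.584659
  V(1,1) = exp(-r*dt) * [p*5.020623 + (1-p)*20.730244] = 13.081364; exercise = 9.752408; V(1,1) = max -> 13.081364
  V(0,0) = exp(-r*dt) * [p*2.584659 + (1-p)*13.081364] = 7.974704; exercise = 0.000000; V(0,0) = max -> 7.974704

Answer: Price = V(0,0) = 7.9747


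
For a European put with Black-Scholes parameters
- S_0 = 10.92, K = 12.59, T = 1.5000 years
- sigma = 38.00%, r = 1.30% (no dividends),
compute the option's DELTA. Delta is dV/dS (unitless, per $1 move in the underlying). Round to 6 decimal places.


d1 = -0.0311705686; d2 = -0.4965736197
phi(d1) = 0.3987485204; exp(-qT) = 1.0000000000; exp(-rT) = 0.9806888952
N(-d1) = 0.5124332443
Delta = -exp(-qT) * N(-d1) = -1.0000000000 * 0.5124332443 = -0.512433

Answer: Delta = -0.512433


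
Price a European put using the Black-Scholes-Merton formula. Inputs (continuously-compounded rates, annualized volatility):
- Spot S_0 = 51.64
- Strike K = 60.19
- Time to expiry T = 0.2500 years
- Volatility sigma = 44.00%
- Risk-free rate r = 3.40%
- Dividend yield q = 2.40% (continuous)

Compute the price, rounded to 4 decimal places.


Answer: Price = 10.1277

Derivation:
d1 = (ln(S/K) + (r - q + 0.5*sigma^2) * T) / (sigma * sqrt(T)) = -0.57504391
d2 = d1 - sigma * sqrt(T) = -0.79504391
exp(-rT) = 0.99153602; exp(-qT) = 0.99401796
P = K * exp(-rT) * N(-d2) - S_0 * exp(-qT) * N(-d1)
N(-d1) = 0.71736920; N(-d2) = 0.78670602
P = 60.1900 * 0.99153602 * 0.78670602 - 51.6400 * 0.99401796 * 0.71736920 = 10.1277


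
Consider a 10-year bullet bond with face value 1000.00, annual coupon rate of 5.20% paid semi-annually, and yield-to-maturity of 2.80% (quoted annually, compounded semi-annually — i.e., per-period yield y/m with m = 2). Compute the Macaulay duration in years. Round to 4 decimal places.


Coupon per period c = face * coupon_rate / m = 26.000000
Periods per year m = 2; per-period yield y/m = 0.014000
Number of cashflows N = 20
Cashflows (t years, CF_t, discount factor 1/(1+y/m)^(m*t), PV):
  t = 0.5000: CF_t = 26.000000, DF = 0.986193, PV = 25.641026
  t = 1.0000: CF_t = 26.000000, DF = 0.972577, PV = 25.287008
  t = 1.5000: CF_t = 26.000000, DF = 0.959149, PV = 24.937877
  t = 2.0000: CF_t = 26.000000, DF = 0.945906, PV = 24.593567
  t = 2.5000: CF_t = 26.000000, DF = 0.932847, PV = 24.254011
  t = 3.0000: CF_t = 26.000000, DF = 0.919967, PV = 23.919143
  t = 3.5000: CF_t = 26.000000, DF = 0.907265, PV = 23.588899
  t = 4.0000: CF_t = 26.000000, DF = 0.894739, PV = 23.263214
  t = 4.5000: CF_t = 26.000000, DF = 0.882386, PV = 22.942025
  t = 5.0000: CF_t = 26.000000, DF = 0.870203, PV = 22.625271
  t = 5.5000: CF_t = 26.000000, DF = 0.858188, PV = 22.312891
  t = 6.0000: CF_t = 26.000000, DF = 0.846339, PV = 22.004823
  t = 6.5000: CF_t = 26.000000, DF = 0.834654, PV = 21.701009
  t = 7.0000: CF_t = 26.000000, DF = 0.823130, PV = 21.401390
  t = 7.5000: CF_t = 26.000000, DF = 0.811766, PV = 21.105907
  t = 8.0000: CF_t = 26.000000, DF = 0.800558, PV = 20.814504
  t = 8.5000: CF_t = 26.000000, DF = 0.789505, PV = 20.527124
  t = 9.0000: CF_t = 26.000000, DF = 0.778604, PV = 20.243712
  t = 9.5000: CF_t = 26.000000, DF = 0.767854, PV = 19.964213
  t = 10.0000: CF_t = 1026.000000, DF = 0.757253, PV = 776.941395
Price P = sum_t PV_t = 1208.069010
Macaulay numerator sum_t t * PV_t:
  t * PV_t at t = 0.5000: 12.820513
  t * PV_t at t = 1.0000: 25.287008
  t * PV_t at t = 1.5000: 37.406816
  t * PV_t at t = 2.0000: 49.187135
  t * PV_t at t = 2.5000: 60.635028
  t * PV_t at t = 3.0000: 71.757429
  t * PV_t at t = 3.5000: 82.561145
  t * PV_t at t = 4.0000: 93.052854
  t * PV_t at t = 4.5000: 103.239114
  t * PV_t at t = 5.0000: 113.126357
  t * PV_t at t = 5.5000: 122.720900
  t * PV_t at t = 6.0000: 132.028941
  t * PV_t at t = 6.5000: 141.056560
  t * PV_t at t = 7.0000: 149.809729
  t * PV_t at t = 7.5000: 158.294304
  t * PV_t at t = 8.0000: 166.516033
  t * PV_t at t = 8.5000: 174.480557
  t * PV_t at t = 9.0000: 182.193411
  t * PV_t at t = 9.5000: 189.660027
  t * PV_t at t = 10.0000: 7769.413946
Macaulay duration D = (sum_t t * PV_t) / P = 9835.247806 / 1208.069010 = 8.141296

Answer: Macaulay duration = 8.1413 years


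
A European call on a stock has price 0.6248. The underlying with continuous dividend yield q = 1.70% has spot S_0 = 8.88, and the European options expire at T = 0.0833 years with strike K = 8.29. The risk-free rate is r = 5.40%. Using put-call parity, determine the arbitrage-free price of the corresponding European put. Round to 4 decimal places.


Put-call parity: C - P = S_0 * exp(-qT) - K * exp(-rT).
S_0 * exp(-qT) = 8.8800 * 0.99858490 = 8.86743393
K * exp(-rT) = 8.2900 * 0.99551190 = 8.25279367
P = C - S*exp(-qT) + K*exp(-rT)
P = 0.6248 - 8.86743393 + 8.25279367 = 0.0102

Answer: Put price = 0.0102


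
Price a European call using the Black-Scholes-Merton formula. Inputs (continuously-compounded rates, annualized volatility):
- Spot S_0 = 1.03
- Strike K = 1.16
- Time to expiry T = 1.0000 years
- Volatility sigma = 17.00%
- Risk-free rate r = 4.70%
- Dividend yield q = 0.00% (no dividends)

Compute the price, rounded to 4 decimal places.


Answer: Price = 0.0404

Derivation:
d1 = (ln(S/K) + (r - q + 0.5*sigma^2) * T) / (sigma * sqrt(T)) = -0.33771296
d2 = d1 - sigma * sqrt(T) = -0.50771296
exp(-rT) = 0.95408740; exp(-qT) = 1.00000000
C = S_0 * exp(-qT) * N(d1) - K * exp(-rT) * N(d2)
N(d1) = 0.36778975; N(d2) = 0.30582733
C = 1.0300 * 1.00000000 * 0.36778975 - 1.1600 * 0.95408740 * 0.30582733 = 0.0404


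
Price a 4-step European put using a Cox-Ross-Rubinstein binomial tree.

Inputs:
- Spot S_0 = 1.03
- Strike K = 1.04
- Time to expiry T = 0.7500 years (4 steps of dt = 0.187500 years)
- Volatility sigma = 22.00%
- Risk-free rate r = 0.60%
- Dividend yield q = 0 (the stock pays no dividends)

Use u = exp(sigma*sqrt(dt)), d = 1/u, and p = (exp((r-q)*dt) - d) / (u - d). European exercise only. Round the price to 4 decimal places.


dt = T/N = 0.187500
u = exp(sigma*sqrt(dt)) = 1.099948; d = 1/u = 0.909134
p = (exp((r-q)*dt) - d) / (u - d) = 0.482101
Discount per step: exp(-r*dt) = 0.998876
Stock lattice S(k, i) with i counting down-moves:
  k=0: S(0,0) = 1.0300
  k=1: S(1,0) = 1.1329; S(1,1) = 0.9364
  k=2: S(2,0) = 1.2462; S(2,1) = 1.0300; S(2,2) = 0.8513
  k=3: S(3,0) = 1.3707; S(3,1) = 1.1329; S(3,2) = 0.9364; S(3,3) = 0.7740
  k=4: S(4,0) = 1.5077; S(4,1) = 1.2462; S(4,2) = 1.0300; S(4,3) = 0.8513; S(4,4) = 0.7036
Terminal payoffs V(N, i) = max(K - S_T, 0):
  V(4,0) = 0.000000; V(4,1) = 0.000000; V(4,2) = 0.010000; V(4,3) = 0.188680; V(4,4) = 0.336363
Backward induction: V(k, i) = exp(-r*dt) * [p * V(k+1, i) + (1-p) * V(k+1, i+1)].
  V(3,0) = exp(-r*dt) * [p*0.000000 + (1-p)*0.000000] = 0.000000
  V(3,1) = exp(-r*dt) * [p*0.000000 + (1-p)*0.010000] = 0.005173
  V(3,2) = exp(-r*dt) * [p*0.010000 + (1-p)*0.188680] = 0.102423
  V(3,3) = exp(-r*dt) * [p*0.188680 + (1-p)*0.336363] = 0.264866
  V(2,0) = exp(-r*dt) * [p*0.000000 + (1-p)*0.005173] = 0.002676
  V(2,1) = exp(-r*dt) * [p*0.005173 + (1-p)*0.102423] = 0.055476
  V(2,2) = exp(-r*dt) * [p*0.102423 + (1-p)*0.264866] = 0.186342
  V(1,0) = exp(-r*dt) * [p*0.002676 + (1-p)*0.055476] = 0.029987
  V(1,1) = exp(-r*dt) * [p*0.055476 + (1-p)*0.186342] = 0.123113
  V(0,0) = exp(-r*dt) * [p*0.029987 + (1-p)*0.123113] = 0.078129

Answer: Price = V(0,0) = 0.0781


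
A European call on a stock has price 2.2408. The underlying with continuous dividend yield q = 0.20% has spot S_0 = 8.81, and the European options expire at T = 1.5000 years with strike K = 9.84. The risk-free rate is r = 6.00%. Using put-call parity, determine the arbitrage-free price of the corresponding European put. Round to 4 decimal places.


Put-call parity: C - P = S_0 * exp(-qT) - K * exp(-rT).
S_0 * exp(-qT) = 8.8100 * 0.99700450 = 8.78360961
K * exp(-rT) = 9.8400 * 0.91393119 = 8.99308286
P = C - S*exp(-qT) + K*exp(-rT)
P = 2.2408 - 8.78360961 + 8.99308286 = 2.4503

Answer: Put price = 2.4503


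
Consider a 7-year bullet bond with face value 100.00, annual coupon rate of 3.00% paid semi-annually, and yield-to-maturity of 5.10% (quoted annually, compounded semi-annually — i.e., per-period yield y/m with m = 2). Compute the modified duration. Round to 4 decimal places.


Coupon per period c = face * coupon_rate / m = 1.500000
Periods per year m = 2; per-period yield y/m = 0.025500
Number of cashflows N = 14
Cashflows (t years, CF_t, discount factor 1/(1+y/m)^(m*t), PV):
  t = 0.5000: CF_t = 1.500000, DF = 0.975134, PV = 1.462701
  t = 1.0000: CF_t = 1.500000, DF = 0.950886, PV = 1.426330
  t = 1.5000: CF_t = 1.500000, DF = 0.927242, PV = 1.390863
  t = 2.0000: CF_t = 1.500000, DF = 0.904185, PV = 1.356278
  t = 2.5000: CF_t = 1.500000, DF = 0.881702, PV = 1.322553
  t = 3.0000: CF_t = 1.500000, DF = 0.859777, PV = 1.289666
  t = 3.5000: CF_t = 1.500000, DF = 0.838398, PV = 1.257597
  t = 4.0000: CF_t = 1.500000, DF = 0.817551, PV = 1.226326
  t = 4.5000: CF_t = 1.500000, DF = 0.797222, PV = 1.195832
  t = 5.0000: CF_t = 1.500000, DF = 0.777398, PV = 1.166097
  t = 5.5000: CF_t = 1.500000, DF = 0.758067, PV = 1.137101
  t = 6.0000: CF_t = 1.500000, DF = 0.739217, PV = 1.108826
  t = 6.5000: CF_t = 1.500000, DF = 0.720836, PV = 1.081254
  t = 7.0000: CF_t = 101.500000, DF = 0.702912, PV = 71.345525
Price P = sum_t PV_t = 87.766947
First compute Macaulay numerator sum_t t * PV_t:
  t * PV_t at t = 0.5000: 0.731351
  t * PV_t at t = 1.0000: 1.426330
  t * PV_t at t = 1.5000: 2.086294
  t * PV_t at t = 2.0000: 2.712555
  t * PV_t at t = 2.5000: 3.306381
  t * PV_t at t = 3.0000: 3.868998
  t * PV_t at t = 3.5000: 4.401591
  t * PV_t at t = 4.0000: 4.905304
  t * PV_t at t = 4.5000: 5.381245
  t * PV_t at t = 5.0000: 5.830484
  t * PV_t at t = 5.5000: 6.254054
  t * PV_t at t = 6.0000: 6.652954
  t * PV_t at t = 6.5000: 7.028149
  t * PV_t at t = 7.0000: 499.418673
Macaulay duration D = 554.004364 / 87.766947 = 6.312221
Modified duration = D / (1 + y/m) = 6.312221 / (1 + 0.025500) = 6.155262

Answer: Modified duration = 6.1553


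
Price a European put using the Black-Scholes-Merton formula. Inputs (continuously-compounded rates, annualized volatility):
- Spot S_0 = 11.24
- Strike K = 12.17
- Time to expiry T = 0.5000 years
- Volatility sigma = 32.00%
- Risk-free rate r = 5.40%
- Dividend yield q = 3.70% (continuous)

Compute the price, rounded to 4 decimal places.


Answer: Price = 1.4865

Derivation:
d1 = (ln(S/K) + (r - q + 0.5*sigma^2) * T) / (sigma * sqrt(T)) = -0.20061973
d2 = d1 - sigma * sqrt(T) = -0.42689390
exp(-rT) = 0.97336124; exp(-qT) = 0.98167007
P = K * exp(-rT) * N(-d2) - S_0 * exp(-qT) * N(-d1)
N(-d1) = 0.57950203; N(-d2) = 0.66527170
P = 12.1700 * 0.97336124 * 0.66527170 - 11.2400 * 0.98167007 * 0.57950203 = 1.4865


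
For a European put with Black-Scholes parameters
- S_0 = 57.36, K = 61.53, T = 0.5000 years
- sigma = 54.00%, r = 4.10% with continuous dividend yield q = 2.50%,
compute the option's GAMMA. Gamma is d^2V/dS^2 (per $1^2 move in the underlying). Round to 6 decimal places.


Answer: Gamma = 0.017981

Derivation:
d1 = 0.0280808747; d2 = -0.3537567871
phi(d1) = 0.3987850213; exp(-qT) = 0.9875778005; exp(-rT) = 0.9797086965
Gamma = exp(-qT) * phi(d1) / (S * sigma * sqrt(T)) = 0.9875778005 * 0.3987850213 / (57.3600 * 0.5400 * 0.7071067812) = 0.017981


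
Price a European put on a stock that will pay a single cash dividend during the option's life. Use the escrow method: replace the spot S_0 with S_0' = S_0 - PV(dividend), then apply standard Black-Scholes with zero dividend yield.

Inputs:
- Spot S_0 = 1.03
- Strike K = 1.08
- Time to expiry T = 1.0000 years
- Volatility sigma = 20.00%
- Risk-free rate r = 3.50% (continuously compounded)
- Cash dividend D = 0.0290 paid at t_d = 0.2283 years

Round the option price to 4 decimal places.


PV(D) = D * exp(-r * t_d) = 0.0290 * 0.99204134 = 0.02876920
S_0' = S_0 - PV(D) = 1.0300 - 0.02876920 = 1.00123080
d1 = (ln(S_0'/K) + (r + sigma^2/2)*T) / (sigma*sqrt(T)) = -0.10365498
d2 = d1 - sigma*sqrt(T) = -0.30365498
exp(-rT) = 0.96560542
N(-d1) = 0.54127842; N(-d2) = 0.61930462
P = K * exp(-rT) * N(-d2) - S_0' * N(-d1) = 1.0800 * 0.96560542 * 0.61930462 - 1.00123080 * 0.54127842 = 0.1039

Answer: Price = 0.1039


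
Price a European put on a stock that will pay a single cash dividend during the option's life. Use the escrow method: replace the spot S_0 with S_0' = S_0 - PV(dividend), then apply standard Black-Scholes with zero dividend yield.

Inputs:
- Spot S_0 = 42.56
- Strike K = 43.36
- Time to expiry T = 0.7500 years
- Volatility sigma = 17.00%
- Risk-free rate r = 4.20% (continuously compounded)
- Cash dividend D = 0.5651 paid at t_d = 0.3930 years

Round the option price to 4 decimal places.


PV(D) = D * exp(-r * t_d) = 0.5651 * 0.98362948 = 0.55584902
S_0' = S_0 - PV(D) = 42.5600 - 0.55584902 = 42.00415098
d1 = (ln(S_0'/K) + (r + sigma^2/2)*T) / (sigma*sqrt(T)) = 0.07178562
d2 = d1 - sigma*sqrt(T) = -0.07543870
exp(-rT) = 0.96899096
N(-d1) = 0.47138626; N(-d2) = 0.53006716
P = K * exp(-rT) * N(-d2) - S_0' * N(-d1) = 43.3600 * 0.96899096 * 0.53006716 - 42.00415098 * 0.47138626 = 2.4708

Answer: Price = 2.4708


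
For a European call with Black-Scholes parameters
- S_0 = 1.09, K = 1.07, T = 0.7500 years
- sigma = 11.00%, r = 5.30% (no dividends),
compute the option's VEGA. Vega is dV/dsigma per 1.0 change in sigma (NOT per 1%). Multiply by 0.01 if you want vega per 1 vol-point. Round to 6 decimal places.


d1 = 0.6592977684; d2 = 0.5640349740
phi(d1) = 0.3210124708; exp(-qT) = 1.0000000000; exp(-rT) = 0.9610296665
Vega = S * exp(-qT) * phi(d1) * sqrt(T) = 1.0900 * 1.0000000000 * 0.3210124708 * 0.8660254038 = 0.303025

Answer: Vega = 0.303025


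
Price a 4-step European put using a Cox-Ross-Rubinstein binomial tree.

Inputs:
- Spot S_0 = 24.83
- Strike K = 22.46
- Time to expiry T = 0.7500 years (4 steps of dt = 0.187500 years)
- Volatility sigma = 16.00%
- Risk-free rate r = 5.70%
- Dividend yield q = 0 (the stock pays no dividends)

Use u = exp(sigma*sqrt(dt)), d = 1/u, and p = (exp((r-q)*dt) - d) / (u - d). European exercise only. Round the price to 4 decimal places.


Answer: Price = V(0,0) = 0.2845

Derivation:
dt = T/N = 0.187500
u = exp(sigma*sqrt(dt)) = 1.071738; d = 1/u = 0.933063
p = (exp((r-q)*dt) - d) / (u - d) = 0.560168
Discount per step: exp(-r*dt) = 0.989369
Stock lattice S(k, i) with i counting down-moves:
  k=0: S(0,0) = 24.8300
  k=1: S(1,0) = 26.6113; S(1,1) = 23.1680
  k=2: S(2,0) = 28.5203; S(2,1) = 24.8300; S(2,2) = 21.6172
  k=3: S(3,0) = 30.5663; S(3,1) = 26.6113; S(3,2) = 23.1680; S(3,3) = 20.1702
  k=4: S(4,0) = 32.7591; S(4,1) = 28.5203; S(4,2) = 24.8300; S(4,3) = 21.6172; S(4,4) = 18.8201
Terminal payoffs V(N, i) = max(K - S_T, 0):
  V(4,0) = 0.000000; V(4,1) = 0.000000; V(4,2) = 0.000000; V(4,3) = 0.842816; V(4,4) = 3.639918
Backward induction: V(k, i) = exp(-r*dt) * [p * V(k+1, i) + (1-p) * V(k+1, i+1)].
  V(3,0) = exp(-r*dt) * [p*0.000000 + (1-p)*0.000000] = 0.000000
  V(3,1) = exp(-r*dt) * [p*0.000000 + (1-p)*0.000000] = 0.000000
  V(3,2) = exp(-r*dt) * [p*0.000000 + (1-p)*0.842816] = 0.366757
  V(3,3) = exp(-r*dt) * [p*0.842816 + (1-p)*3.639918] = 2.051032
  V(2,0) = exp(-r*dt) * [p*0.000000 + (1-p)*0.000000] = 0.000000
  V(2,1) = exp(-r*dt) * [p*0.000000 + (1-p)*0.366757] = 0.159596
  V(2,2) = exp(-r*dt) * [p*0.366757 + (1-p)*2.051032] = 1.095780
  V(1,0) = exp(-r*dt) * [p*0.000000 + (1-p)*0.159596] = 0.069449
  V(1,1) = exp(-r*dt) * [p*0.159596 + (1-p)*1.095780] = 0.565286
  V(0,0) = exp(-r*dt) * [p*0.069449 + (1-p)*0.565286] = 0.284477


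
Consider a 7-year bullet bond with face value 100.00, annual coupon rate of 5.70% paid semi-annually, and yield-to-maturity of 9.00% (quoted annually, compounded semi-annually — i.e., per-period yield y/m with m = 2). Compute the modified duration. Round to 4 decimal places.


Answer: Modified duration = 5.4894

Derivation:
Coupon per period c = face * coupon_rate / m = 2.850000
Periods per year m = 2; per-period yield y/m = 0.045000
Number of cashflows N = 14
Cashflows (t years, CF_t, discount factor 1/(1+y/m)^(m*t), PV):
  t = 0.5000: CF_t = 2.850000, DF = 0.956938, PV = 2.727273
  t = 1.0000: CF_t = 2.850000, DF = 0.915730, PV = 2.609830
  t = 1.5000: CF_t = 2.850000, DF = 0.876297, PV = 2.497445
  t = 2.0000: CF_t = 2.850000, DF = 0.838561, PV = 2.389900
  t = 2.5000: CF_t = 2.850000, DF = 0.802451, PV = 2.286985
  t = 3.0000: CF_t = 2.850000, DF = 0.767896, PV = 2.188503
  t = 3.5000: CF_t = 2.850000, DF = 0.734828, PV = 2.094261
  t = 4.0000: CF_t = 2.850000, DF = 0.703185, PV = 2.004078
  t = 4.5000: CF_t = 2.850000, DF = 0.672904, PV = 1.917778
  t = 5.0000: CF_t = 2.850000, DF = 0.643928, PV = 1.835194
  t = 5.5000: CF_t = 2.850000, DF = 0.616199, PV = 1.756166
  t = 6.0000: CF_t = 2.850000, DF = 0.589664, PV = 1.680542
  t = 6.5000: CF_t = 2.850000, DF = 0.564272, PV = 1.608174
  t = 7.0000: CF_t = 102.850000, DF = 0.539973, PV = 55.536209
Price P = sum_t PV_t = 83.132338
First compute Macaulay numerator sum_t t * PV_t:
  t * PV_t at t = 0.5000: 1.363636
  t * PV_t at t = 1.0000: 2.609830
  t * PV_t at t = 1.5000: 3.746168
  t * PV_t at t = 2.0000: 4.779800
  t * PV_t at t = 2.5000: 5.717464
  t * PV_t at t = 3.0000: 6.565509
  t * PV_t at t = 3.5000: 7.329914
  t * PV_t at t = 4.0000: 8.016310
  t * PV_t at t = 4.5000: 8.629999
  t * PV_t at t = 5.0000: 9.175969
  t * PV_t at t = 5.5000: 9.658915
  t * PV_t at t = 6.0000: 10.083252
  t * PV_t at t = 6.5000: 10.453132
  t * PV_t at t = 7.0000: 388.753462
Macaulay duration D = 476.883361 / 83.132338 = 5.736436
Modified duration = D / (1 + y/m) = 5.736436 / (1 + 0.045000) = 5.489413


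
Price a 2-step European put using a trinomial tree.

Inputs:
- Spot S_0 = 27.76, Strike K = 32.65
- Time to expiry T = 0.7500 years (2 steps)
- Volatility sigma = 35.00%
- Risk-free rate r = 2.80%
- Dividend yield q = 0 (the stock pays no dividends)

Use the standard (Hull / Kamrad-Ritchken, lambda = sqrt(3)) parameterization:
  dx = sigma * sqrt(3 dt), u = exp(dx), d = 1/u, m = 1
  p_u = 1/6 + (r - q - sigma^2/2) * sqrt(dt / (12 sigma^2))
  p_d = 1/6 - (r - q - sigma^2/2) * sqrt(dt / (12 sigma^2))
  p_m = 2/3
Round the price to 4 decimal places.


dt = T/N = 0.375000; dx = sigma*sqrt(3*dt) = 0.371231
u = exp(dx) = 1.449518; d = 1/u = 0.689885
p_u = 0.149873, p_m = 0.666667, p_d = 0.183460
Discount per step: exp(-r*dt) = 0.989555
Stock lattice S(k, j) with j the centered position index:
  k=0: S(0,+0) = 27.7600
  k=1: S(1,-1) = 19.1512; S(1,+0) = 27.7600; S(1,+1) = 40.2386
  k=2: S(2,-2) = 13.2121; S(2,-1) = 19.1512; S(2,+0) = 27.7600; S(2,+1) = 40.2386; S(2,+2) = 58.3266
Terminal payoffs V(N, j) = max(K - S_T, 0):
  V(2,-2) = 19.437888; V(2,-1) = 13.498806; V(2,+0) = 4.890000; V(2,+1) = 0.000000; V(2,+2) = 0.000000
Backward induction: V(k, j) = exp(-r*dt) * [p_u * V(k+1, j+1) + p_m * V(k+1, j) + p_d * V(k+1, j-1)]
  V(1,-1) = exp(-r*dt) * [p_u*4.890000 + p_m*13.498806 + p_d*19.437888] = 13.159266
  V(1,+0) = exp(-r*dt) * [p_u*0.000000 + p_m*4.890000 + p_d*13.498806] = 5.676579
  V(1,+1) = exp(-r*dt) * [p_u*0.000000 + p_m*0.000000 + p_d*4.890000] = 0.887751
  V(0,+0) = exp(-r*dt) * [p_u*0.887751 + p_m*5.676579 + p_d*13.159266] = 6.265506

Answer: Price = V(0,0) = 6.2655


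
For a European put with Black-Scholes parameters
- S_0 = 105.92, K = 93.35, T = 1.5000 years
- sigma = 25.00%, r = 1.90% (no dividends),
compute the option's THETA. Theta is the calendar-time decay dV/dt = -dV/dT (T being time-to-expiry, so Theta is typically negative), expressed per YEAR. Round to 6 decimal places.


Answer: Theta = -2.847136

Derivation:
d1 = 0.6587599652; d2 = 0.3525737473
phi(d1) = 0.3211262667; exp(-qT) = 1.0000000000; exp(-rT) = 0.9719022941
Theta = -S*exp(-qT)*phi(d1)*sigma/(2*sqrt(T)) + r*K*exp(-rT)*N(-d2) - q*S*exp(-qT)*N(-d1)
N(-d1) = 0.2550249597; N(-d2) = 0.3622040109; sqrt(T) = 1.2247448714
Term 1 = -105.9200 * 1.0000000000 * 0.3211262667 * 0.2500 / (2 * 1.2247448714) = -3.4715081242
Term 2 = 0.0190 * 93.3500 * 0.9719022941 * 0.3622040109 = 0.6243725274
Term 3 = 0 (no dividend yield, q = 0)
Theta = -3.4715081242 + (0.6243725274) + (0.0000000000) = -2.847136


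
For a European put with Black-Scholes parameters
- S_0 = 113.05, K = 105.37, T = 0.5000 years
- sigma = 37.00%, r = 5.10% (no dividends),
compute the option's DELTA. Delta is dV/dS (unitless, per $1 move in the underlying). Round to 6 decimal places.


Answer: Delta = -0.309531

Derivation:
d1 = 0.4971810466; d2 = 0.2355515375
phi(d1) = 0.3525605037; exp(-qT) = 1.0000000000; exp(-rT) = 0.9748223790
N(-d1) = 0.3095306929
Delta = -exp(-qT) * N(-d1) = -1.0000000000 * 0.3095306929 = -0.309531


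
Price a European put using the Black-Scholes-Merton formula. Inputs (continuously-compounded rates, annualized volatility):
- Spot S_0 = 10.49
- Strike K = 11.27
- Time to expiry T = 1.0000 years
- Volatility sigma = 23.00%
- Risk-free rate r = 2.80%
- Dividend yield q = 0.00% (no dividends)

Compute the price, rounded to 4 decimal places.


Answer: Price = 1.2339

Derivation:
d1 = (ln(S/K) + (r - q + 0.5*sigma^2) * T) / (sigma * sqrt(T)) = -0.07509524
d2 = d1 - sigma * sqrt(T) = -0.30509524
exp(-rT) = 0.97238837; exp(-qT) = 1.00000000
P = K * exp(-rT) * N(-d2) - S_0 * exp(-qT) * N(-d1)
N(-d1) = 0.52993053; N(-d2) = 0.61985319
P = 11.2700 * 0.97238837 * 0.61985319 - 10.4900 * 1.00000000 * 0.52993053 = 1.2339


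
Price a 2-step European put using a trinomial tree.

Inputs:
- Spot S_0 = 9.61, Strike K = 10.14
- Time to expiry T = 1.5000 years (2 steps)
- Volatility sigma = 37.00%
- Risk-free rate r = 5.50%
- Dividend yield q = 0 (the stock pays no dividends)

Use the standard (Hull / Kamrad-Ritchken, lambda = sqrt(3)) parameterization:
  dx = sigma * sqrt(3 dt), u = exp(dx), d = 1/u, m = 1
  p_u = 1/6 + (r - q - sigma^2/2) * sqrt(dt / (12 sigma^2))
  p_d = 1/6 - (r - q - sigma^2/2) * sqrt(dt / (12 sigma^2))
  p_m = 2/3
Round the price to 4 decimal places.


dt = T/N = 0.750000; dx = sigma*sqrt(3*dt) = 0.555000
u = exp(dx) = 1.741941; d = 1/u = 0.574072
p_u = 0.157579, p_m = 0.666667, p_d = 0.175755
Discount per step: exp(-r*dt) = 0.959589
Stock lattice S(k, j) with j the centered position index:
  k=0: S(0,+0) = 9.6100
  k=1: S(1,-1) = 5.5168; S(1,+0) = 9.6100; S(1,+1) = 16.7401
  k=2: S(2,-2) = 3.1671; S(2,-1) = 5.5168; S(2,+0) = 9.6100; S(2,+1) = 16.7401; S(2,+2) = 29.1602
Terminal payoffs V(N, j) = max(K - S_T, 0):
  V(2,-2) = 6.972938; V(2,-1) = 4.623166; V(2,+0) = 0.530000; V(2,+1) = 0.000000; V(2,+2) = 0.000000
Backward induction: V(k, j) = exp(-r*dt) * [p_u * V(k+1, j+1) + p_m * V(k+1, j) + p_d * V(k+1, j-1)]
  V(1,-1) = exp(-r*dt) * [p_u*0.530000 + p_m*4.623166 + p_d*6.972938] = 4.213703
  V(1,+0) = exp(-r*dt) * [p_u*0.000000 + p_m*0.530000 + p_d*4.623166] = 1.118762
  V(1,+1) = exp(-r*dt) * [p_u*0.000000 + p_m*0.000000 + p_d*0.530000] = 0.089386
  V(0,+0) = exp(-r*dt) * [p_u*0.089386 + p_m*1.118762 + p_d*4.213703] = 1.439867

Answer: Price = V(0,0) = 1.4399


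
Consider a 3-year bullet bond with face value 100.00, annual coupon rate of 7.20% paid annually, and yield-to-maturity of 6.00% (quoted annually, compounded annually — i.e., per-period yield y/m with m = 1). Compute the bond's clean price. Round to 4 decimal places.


Answer: Price = 103.2076

Derivation:
Coupon per period c = face * coupon_rate / m = 7.200000
Periods per year m = 1; per-period yield y/m = 0.060000
Number of cashflows N = 3
Cashflows (t years, CF_t, discount factor 1/(1+y/m)^(m*t), PV):
  t = 1.0000: CF_t = 7.200000, DF = 0.943396, PV = 6.792453
  t = 2.0000: CF_t = 7.200000, DF = 0.889996, PV = 6.407974
  t = 3.0000: CF_t = 107.200000, DF = 0.839619, PV = 90.007187
Price P = sum_t PV_t = 103.207614


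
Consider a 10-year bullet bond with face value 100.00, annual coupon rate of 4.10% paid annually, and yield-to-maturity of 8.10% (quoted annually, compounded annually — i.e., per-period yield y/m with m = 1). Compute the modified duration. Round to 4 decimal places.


Answer: Modified duration = 7.4750

Derivation:
Coupon per period c = face * coupon_rate / m = 4.100000
Periods per year m = 1; per-period yield y/m = 0.081000
Number of cashflows N = 10
Cashflows (t years, CF_t, discount factor 1/(1+y/m)^(m*t), PV):
  t = 1.0000: CF_t = 4.100000, DF = 0.925069, PV = 3.792784
  t = 2.0000: CF_t = 4.100000, DF = 0.855753, PV = 3.508589
  t = 3.0000: CF_t = 4.100000, DF = 0.791631, PV = 3.245688
  t = 4.0000: CF_t = 4.100000, DF = 0.732314, PV = 3.002487
  t = 5.0000: CF_t = 4.100000, DF = 0.677441, PV = 2.777508
  t = 6.0000: CF_t = 4.100000, DF = 0.626680, PV = 2.569388
  t = 7.0000: CF_t = 4.100000, DF = 0.579722, PV = 2.376862
  t = 8.0000: CF_t = 4.100000, DF = 0.536284, PV = 2.198762
  t = 9.0000: CF_t = 4.100000, DF = 0.496099, PV = 2.034008
  t = 10.0000: CF_t = 104.100000, DF = 0.458926, PV = 47.774240
Price P = sum_t PV_t = 73.280317
First compute Macaulay numerator sum_t t * PV_t:
  t * PV_t at t = 1.0000: 3.792784
  t * PV_t at t = 2.0000: 7.017178
  t * PV_t at t = 3.0000: 9.737064
  t * PV_t at t = 4.0000: 12.009946
  t * PV_t at t = 5.0000: 13.887542
  t * PV_t at t = 6.0000: 15.416328
  t * PV_t at t = 7.0000: 16.638035
  t * PV_t at t = 8.0000: 17.590099
  t * PV_t at t = 9.0000: 18.306070
  t * PV_t at t = 10.0000: 477.742403
Macaulay duration D = 592.137451 / 73.280317 = 8.080443
Modified duration = D / (1 + y/m) = 8.080443 / (1 + 0.081000) = 7.474971


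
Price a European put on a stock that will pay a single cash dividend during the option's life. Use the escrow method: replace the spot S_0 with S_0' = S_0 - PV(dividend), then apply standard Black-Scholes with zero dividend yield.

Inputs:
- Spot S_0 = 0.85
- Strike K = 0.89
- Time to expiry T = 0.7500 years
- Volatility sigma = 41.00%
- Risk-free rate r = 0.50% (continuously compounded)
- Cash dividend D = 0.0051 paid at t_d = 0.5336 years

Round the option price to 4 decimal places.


PV(D) = D * exp(-r * t_d) = 0.0051 * 0.99733556 = 0.00508641
S_0' = S_0 - PV(D) = 0.8500 - 0.00508641 = 0.84491359
d1 = (ln(S_0'/K) + (r + sigma^2/2)*T) / (sigma*sqrt(T)) = 0.04168299
d2 = d1 - sigma*sqrt(T) = -0.31338742
exp(-rT) = 0.99625702
N(-d1) = 0.48337571; N(-d2) = 0.62300683
P = K * exp(-rT) * N(-d2) - S_0' * N(-d1) = 0.8900 * 0.99625702 * 0.62300683 - 0.84491359 * 0.48337571 = 0.1440

Answer: Price = 0.1440


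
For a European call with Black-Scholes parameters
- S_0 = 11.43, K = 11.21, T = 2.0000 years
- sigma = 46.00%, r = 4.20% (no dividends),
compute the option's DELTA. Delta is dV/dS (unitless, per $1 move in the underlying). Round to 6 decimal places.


d1 = 0.4842685979; d2 = -0.1662696408
phi(d1) = 0.3548015817; exp(-qT) = 1.0000000000; exp(-rT) = 0.9194312561
N(d1) = 0.6859023706
Delta = exp(-qT) * N(d1) = 1.0000000000 * 0.6859023706 = 0.685902

Answer: Delta = 0.685902


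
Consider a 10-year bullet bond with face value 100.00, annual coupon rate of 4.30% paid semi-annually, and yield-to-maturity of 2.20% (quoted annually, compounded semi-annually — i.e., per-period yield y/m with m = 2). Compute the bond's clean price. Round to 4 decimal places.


Answer: Price = 118.7584

Derivation:
Coupon per period c = face * coupon_rate / m = 2.150000
Periods per year m = 2; per-period yield y/m = 0.011000
Number of cashflows N = 20
Cashflows (t years, CF_t, discount factor 1/(1+y/m)^(m*t), PV):
  t = 0.5000: CF_t = 2.150000, DF = 0.989120, PV = 2.126607
  t = 1.0000: CF_t = 2.150000, DF = 0.978358, PV = 2.103469
  t = 1.5000: CF_t = 2.150000, DF = 0.967713, PV = 2.080583
  t = 2.0000: CF_t = 2.150000, DF = 0.957184, PV = 2.057945
  t = 2.5000: CF_t = 2.150000, DF = 0.946769, PV = 2.035554
  t = 3.0000: CF_t = 2.150000, DF = 0.936468, PV = 2.013407
  t = 3.5000: CF_t = 2.150000, DF = 0.926279, PV = 1.991500
  t = 4.0000: CF_t = 2.150000, DF = 0.916201, PV = 1.969832
  t = 4.5000: CF_t = 2.150000, DF = 0.906232, PV = 1.948400
  t = 5.0000: CF_t = 2.150000, DF = 0.896372, PV = 1.927201
  t = 5.5000: CF_t = 2.150000, DF = 0.886620, PV = 1.906232
  t = 6.0000: CF_t = 2.150000, DF = 0.876973, PV = 1.885492
  t = 6.5000: CF_t = 2.150000, DF = 0.867431, PV = 1.864977
  t = 7.0000: CF_t = 2.150000, DF = 0.857993, PV = 1.844685
  t = 7.5000: CF_t = 2.150000, DF = 0.848658, PV = 1.824615
  t = 8.0000: CF_t = 2.150000, DF = 0.839424, PV = 1.804762
  t = 8.5000: CF_t = 2.150000, DF = 0.830291, PV = 1.785126
  t = 9.0000: CF_t = 2.150000, DF = 0.821257, PV = 1.765703
  t = 9.5000: CF_t = 2.150000, DF = 0.812322, PV = 1.746492
  t = 10.0000: CF_t = 102.150000, DF = 0.803483, PV = 82.075825
Price P = sum_t PV_t = 118.758406


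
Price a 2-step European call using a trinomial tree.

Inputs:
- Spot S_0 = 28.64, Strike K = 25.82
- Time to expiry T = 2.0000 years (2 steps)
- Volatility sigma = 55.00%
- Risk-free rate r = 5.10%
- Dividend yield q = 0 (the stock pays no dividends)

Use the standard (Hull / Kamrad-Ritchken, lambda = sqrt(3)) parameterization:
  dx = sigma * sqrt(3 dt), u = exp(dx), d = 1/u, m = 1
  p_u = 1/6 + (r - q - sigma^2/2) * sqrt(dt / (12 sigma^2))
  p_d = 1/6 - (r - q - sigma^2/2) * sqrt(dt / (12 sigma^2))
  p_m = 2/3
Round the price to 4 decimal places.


dt = T/N = 1.000000; dx = sigma*sqrt(3*dt) = 0.952628
u = exp(dx) = 2.592514; d = 1/u = 0.385726
p_u = 0.114049, p_m = 0.666667, p_d = 0.219284
Discount per step: exp(-r*dt) = 0.950279
Stock lattice S(k, j) with j the centered position index:
  k=0: S(0,+0) = 28.6400
  k=1: S(1,-1) = 11.0472; S(1,+0) = 28.6400; S(1,+1) = 74.2496
  k=2: S(2,-2) = 4.2612; S(2,-1) = 11.0472; S(2,+0) = 28.6400; S(2,+1) = 74.2496; S(2,+2) = 192.4931
Terminal payoffs V(N, j) = max(S_T - K, 0):
  V(2,-2) = 0.000000; V(2,-1) = 0.000000; V(2,+0) = 2.820000; V(2,+1) = 48.429592; V(2,+2) = 166.673085
Backward induction: V(k, j) = exp(-r*dt) * [p_u * V(k+1, j+1) + p_m * V(k+1, j) + p_d * V(k+1, j-1)]
  V(1,-1) = exp(-r*dt) * [p_u*2.820000 + p_m*0.000000 + p_d*0.000000] = 0.305627
  V(1,+0) = exp(-r*dt) * [p_u*48.429592 + p_m*2.820000 + p_d*0.000000] = 7.035245
  V(1,+1) = exp(-r*dt) * [p_u*166.673085 + p_m*48.429592 + p_d*2.820000] = 49.332468
  V(0,+0) = exp(-r*dt) * [p_u*49.332468 + p_m*7.035245 + p_d*0.305627] = 9.867223

Answer: Price = V(0,0) = 9.8672


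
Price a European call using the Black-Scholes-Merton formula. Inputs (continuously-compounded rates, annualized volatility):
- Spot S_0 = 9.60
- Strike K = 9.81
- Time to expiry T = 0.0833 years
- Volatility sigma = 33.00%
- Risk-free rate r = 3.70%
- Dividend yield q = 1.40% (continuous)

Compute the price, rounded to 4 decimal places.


d1 = (ln(S/K) + (r - q + 0.5*sigma^2) * T) / (sigma * sqrt(T)) = -0.15946024
d2 = d1 - sigma * sqrt(T) = -0.25470398
exp(-rT) = 0.99692264; exp(-qT) = 0.99883448
C = S_0 * exp(-qT) * N(d1) - K * exp(-rT) * N(d2)
N(d1) = 0.43665314; N(d2) = 0.39947587
C = 9.6000 * 0.99883448 * 0.43665314 - 9.8100 * 0.99692264 * 0.39947587 = 0.2802

Answer: Price = 0.2802


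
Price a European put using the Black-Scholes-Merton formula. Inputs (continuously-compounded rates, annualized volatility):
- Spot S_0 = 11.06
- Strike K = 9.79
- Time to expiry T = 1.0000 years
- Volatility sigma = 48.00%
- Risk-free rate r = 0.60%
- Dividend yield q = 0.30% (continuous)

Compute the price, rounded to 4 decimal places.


d1 = (ln(S/K) + (r - q + 0.5*sigma^2) * T) / (sigma * sqrt(T)) = 0.50036154
d2 = d1 - sigma * sqrt(T) = 0.02036154
exp(-rT) = 0.99401796; exp(-qT) = 0.99700450
P = K * exp(-rT) * N(-d2) - S_0 * exp(-qT) * N(-d1)
N(-d1) = 0.30841026; N(-d2) = 0.49187748
P = 9.7900 * 0.99401796 * 0.49187748 - 11.0600 * 0.99700450 * 0.30841026 = 1.3859

Answer: Price = 1.3859


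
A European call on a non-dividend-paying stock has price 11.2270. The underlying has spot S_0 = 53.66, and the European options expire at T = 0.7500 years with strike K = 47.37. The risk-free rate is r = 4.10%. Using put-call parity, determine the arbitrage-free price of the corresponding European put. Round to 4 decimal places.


Put-call parity: C - P = S_0 * exp(-qT) - K * exp(-rT).
S_0 * exp(-qT) = 53.6600 * 1.00000000 = 53.66000000
K * exp(-rT) = 47.3700 * 0.96971797 = 45.93554035
P = C - S*exp(-qT) + K*exp(-rT)
P = 11.2270 - 53.66000000 + 45.93554035 = 3.5025

Answer: Put price = 3.5025


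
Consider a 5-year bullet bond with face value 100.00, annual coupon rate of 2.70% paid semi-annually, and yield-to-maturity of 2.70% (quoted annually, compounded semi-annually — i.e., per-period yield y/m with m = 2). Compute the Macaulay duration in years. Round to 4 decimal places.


Answer: Macaulay duration = 4.7107 years

Derivation:
Coupon per period c = face * coupon_rate / m = 1.350000
Periods per year m = 2; per-period yield y/m = 0.013500
Number of cashflows N = 10
Cashflows (t years, CF_t, discount factor 1/(1+y/m)^(m*t), PV):
  t = 0.5000: CF_t = 1.350000, DF = 0.986680, PV = 1.332018
  t = 1.0000: CF_t = 1.350000, DF = 0.973537, PV = 1.314275
  t = 1.5000: CF_t = 1.350000, DF = 0.960569, PV = 1.296769
  t = 2.0000: CF_t = 1.350000, DF = 0.947774, PV = 1.279495
  t = 2.5000: CF_t = 1.350000, DF = 0.935150, PV = 1.262452
  t = 3.0000: CF_t = 1.350000, DF = 0.922694, PV = 1.245636
  t = 3.5000: CF_t = 1.350000, DF = 0.910403, PV = 1.229044
  t = 4.0000: CF_t = 1.350000, DF = 0.898276, PV = 1.212673
  t = 4.5000: CF_t = 1.350000, DF = 0.886311, PV = 1.196520
  t = 5.0000: CF_t = 101.350000, DF = 0.874505, PV = 88.631117
Price P = sum_t PV_t = 100.000000
Macaulay numerator sum_t t * PV_t:
  t * PV_t at t = 0.5000: 0.666009
  t * PV_t at t = 1.0000: 1.314275
  t * PV_t at t = 1.5000: 1.945153
  t * PV_t at t = 2.0000: 2.558991
  t * PV_t at t = 2.5000: 3.156131
  t * PV_t at t = 3.0000: 3.736909
  t * PV_t at t = 3.5000: 4.301655
  t * PV_t at t = 4.0000: 4.850692
  t * PV_t at t = 4.5000: 5.384340
  t * PV_t at t = 5.0000: 443.155585
Macaulay duration D = (sum_t t * PV_t) / P = 471.069740 / 100.000000 = 4.710697


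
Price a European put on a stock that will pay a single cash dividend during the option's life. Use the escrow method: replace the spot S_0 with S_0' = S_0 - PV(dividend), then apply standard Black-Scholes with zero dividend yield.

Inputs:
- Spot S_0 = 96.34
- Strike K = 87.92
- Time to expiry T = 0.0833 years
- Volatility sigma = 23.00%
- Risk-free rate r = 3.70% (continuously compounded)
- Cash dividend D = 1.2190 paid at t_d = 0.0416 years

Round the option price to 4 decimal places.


PV(D) = D * exp(-r * t_d) = 1.2190 * 0.99846198 = 1.21712516
S_0' = S_0 - PV(D) = 96.3400 - 1.21712516 = 95.12287484
d1 = (ln(S_0'/K) + (r + sigma^2/2)*T) / (sigma*sqrt(T)) = 1.26581829
d2 = d1 - sigma*sqrt(T) = 1.19943628
exp(-rT) = 0.99692264
N(-d1) = 0.10278907; N(-d2) = 0.11517917
P = K * exp(-rT) * N(-d2) - S_0' * N(-d1) = 87.9200 * 0.99692264 * 0.11517917 - 95.12287484 * 0.10278907 = 0.3178

Answer: Price = 0.3178


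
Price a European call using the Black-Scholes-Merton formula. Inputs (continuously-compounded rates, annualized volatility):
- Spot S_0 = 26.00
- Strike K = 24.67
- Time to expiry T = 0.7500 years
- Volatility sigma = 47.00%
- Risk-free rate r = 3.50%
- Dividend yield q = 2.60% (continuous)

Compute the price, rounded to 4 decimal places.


d1 = (ln(S/K) + (r - q + 0.5*sigma^2) * T) / (sigma * sqrt(T)) = 0.34910309
d2 = d1 - sigma * sqrt(T) = -0.05792885
exp(-rT) = 0.97409154; exp(-qT) = 0.98068890
C = S_0 * exp(-qT) * N(d1) - K * exp(-rT) * N(d2)
N(d1) = 0.63649404; N(d2) = 0.47690265
C = 26.0000 * 0.98068890 * 0.63649404 - 24.6700 * 0.97409154 * 0.47690265 = 4.7689

Answer: Price = 4.7689


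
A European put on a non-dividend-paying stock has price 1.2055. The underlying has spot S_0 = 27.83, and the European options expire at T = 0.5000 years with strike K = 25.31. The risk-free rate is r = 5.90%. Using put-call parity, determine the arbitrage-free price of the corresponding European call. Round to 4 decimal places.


Answer: Call price = 4.4612

Derivation:
Put-call parity: C - P = S_0 * exp(-qT) - K * exp(-rT).
S_0 * exp(-qT) = 27.8300 * 1.00000000 = 27.83000000
K * exp(-rT) = 25.3100 * 0.97093088 = 24.57426051
C = P + S*exp(-qT) - K*exp(-rT)
C = 1.2055 + 27.83000000 - 24.57426051 = 4.4612


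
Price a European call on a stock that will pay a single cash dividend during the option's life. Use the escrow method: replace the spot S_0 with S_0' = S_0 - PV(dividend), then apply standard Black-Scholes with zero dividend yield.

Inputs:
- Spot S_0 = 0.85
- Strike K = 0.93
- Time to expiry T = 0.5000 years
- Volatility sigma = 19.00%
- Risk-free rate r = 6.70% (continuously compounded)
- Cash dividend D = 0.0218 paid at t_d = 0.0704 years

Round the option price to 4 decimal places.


PV(D) = D * exp(-r * t_d) = 0.0218 * 0.99529431 = 0.02169742
S_0' = S_0 - PV(D) = 0.8500 - 0.02169742 = 0.82830258
d1 = (ln(S_0'/K) + (r + sigma^2/2)*T) / (sigma*sqrt(T)) = -0.54544772
d2 = d1 - sigma*sqrt(T) = -0.67979801
exp(-rT) = 0.96705491
N(d1) = 0.29272281; N(d2) = 0.24831618
C = S_0' * N(d1) - K * exp(-rT) * N(d2) = 0.82830258 * 0.29272281 - 0.9300 * 0.96705491 * 0.24831618 = 0.0191

Answer: Price = 0.0191


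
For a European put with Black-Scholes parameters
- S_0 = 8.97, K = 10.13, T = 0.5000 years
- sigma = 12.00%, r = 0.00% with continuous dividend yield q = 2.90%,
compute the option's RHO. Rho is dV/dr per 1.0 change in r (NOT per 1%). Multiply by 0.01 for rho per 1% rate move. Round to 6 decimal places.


d1 = -1.5617118201; d2 = -1.6465646338
phi(d1) = 0.1178420114; exp(-qT) = 0.9856046187; exp(-rT) = 1.0000000000
N(-d2) = 0.9501762176
Rho = -K*T*exp(-rT)*N(-d2) = -10.1300 * 0.5000 * 1.0000000000 * 0.9501762176 = -4.812643

Answer: Rho = -4.812643


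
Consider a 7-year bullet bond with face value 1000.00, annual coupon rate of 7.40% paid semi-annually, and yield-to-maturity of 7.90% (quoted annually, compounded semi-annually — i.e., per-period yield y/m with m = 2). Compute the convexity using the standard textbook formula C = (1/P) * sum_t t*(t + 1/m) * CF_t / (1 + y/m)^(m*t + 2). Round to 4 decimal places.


Coupon per period c = face * coupon_rate / m = 37.000000
Periods per year m = 2; per-period yield y/m = 0.039500
Number of cashflows N = 14
Cashflows (t years, CF_t, discount factor 1/(1+y/m)^(m*t), PV):
  t = 0.5000: CF_t = 37.000000, DF = 0.962001, PV = 35.594036
  t = 1.0000: CF_t = 37.000000, DF = 0.925446, PV = 34.241496
  t = 1.5000: CF_t = 37.000000, DF = 0.890280, PV = 32.940353
  t = 2.0000: CF_t = 37.000000, DF = 0.856450, PV = 31.688651
  t = 2.5000: CF_t = 37.000000, DF = 0.823906, PV = 30.484513
  t = 3.0000: CF_t = 37.000000, DF = 0.792598, PV = 29.326130
  t = 3.5000: CF_t = 37.000000, DF = 0.762480, PV = 28.211766
  t = 4.0000: CF_t = 37.000000, DF = 0.733507, PV = 27.139746
  t = 4.5000: CF_t = 37.000000, DF = 0.705634, PV = 26.108462
  t = 5.0000: CF_t = 37.000000, DF = 0.678821, PV = 25.116365
  t = 5.5000: CF_t = 37.000000, DF = 0.653026, PV = 24.161967
  t = 6.0000: CF_t = 37.000000, DF = 0.628212, PV = 23.243836
  t = 6.5000: CF_t = 37.000000, DF = 0.604340, PV = 22.360592
  t = 7.0000: CF_t = 1037.000000, DF = 0.581376, PV = 602.886897
Price P = sum_t PV_t = 973.504809
Convexity numerator sum_t t*(t + 1/m) * CF_t / (1+y/m)^(m*t + 2):
  t = 0.5000: term = 16.470176
  t = 1.0000: term = 47.532976
  t = 1.5000: term = 91.453538
  t = 2.0000: term = 146.630652
  t = 2.5000: term = 211.588243
  t = 3.0000: term = 284.967330
  t = 3.5000: term = 365.518461
  t = 4.0000: term = 452.094572
  t = 4.5000: term = 543.644266
  t = 5.0000: term = 639.205486
  t = 5.5000: term = 737.899551
  t = 6.0000: term = 838.925547
  t = 6.5000: term = 941.555047
  t = 7.0000: term = 29291.806808
Convexity = (1/P) * sum = 34609.292654 / 973.504809 = 35.551229

Answer: Convexity = 35.5512
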